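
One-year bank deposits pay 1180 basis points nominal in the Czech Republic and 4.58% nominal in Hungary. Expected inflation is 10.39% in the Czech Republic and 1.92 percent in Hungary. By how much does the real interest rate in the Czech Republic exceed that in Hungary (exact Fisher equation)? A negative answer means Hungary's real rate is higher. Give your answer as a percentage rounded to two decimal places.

The Czech Republic: (1 + 0.1180)/(1 + 0.1039) − 1 = 1.2773%
Hungary: (1 + 0.0458)/(1 + 0.0192) − 1 = 2.6099%
Differential = 1.2773% − 2.6099% = -1.3326% → -1.33%.

-1.33%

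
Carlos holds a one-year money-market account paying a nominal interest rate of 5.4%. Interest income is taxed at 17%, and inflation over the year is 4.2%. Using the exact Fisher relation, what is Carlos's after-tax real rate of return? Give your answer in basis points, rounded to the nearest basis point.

27 basis points

After-tax nominal return = 5.4% × (1 − 0.17) = 4.4820%.
1 + r = 1.04482 / 1.04200 = 1.002706
After-tax real rate = 1.002706 − 1 → 27 basis points.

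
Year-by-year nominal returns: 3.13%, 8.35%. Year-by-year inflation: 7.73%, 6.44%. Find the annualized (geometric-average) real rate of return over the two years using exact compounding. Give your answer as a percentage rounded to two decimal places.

-1.28%

Compound the nominal returns: 1.0313 × 1.0835 = 1.11741355.
Compound inflation: 1.0773 × 1.0644 = 1.14667812.
Deflate: 1.11741355 / 1.14667812 = 0.97447883.
Annualized real rate = 0.97447883^(1/2) − 1 = -1.2843% → -1.28%.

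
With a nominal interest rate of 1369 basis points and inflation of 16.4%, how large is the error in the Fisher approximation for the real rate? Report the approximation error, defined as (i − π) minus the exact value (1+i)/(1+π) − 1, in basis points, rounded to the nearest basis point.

Approximate: r ≈ 13.690% − 16.400% = -2.7100%
Exact: (1 + 0.1369)/(1 + 0.1640) − 1 = -2.3282%
Error = -2.7100% − (-2.3282%) = -0.3818% → -38 basis points.

-38 basis points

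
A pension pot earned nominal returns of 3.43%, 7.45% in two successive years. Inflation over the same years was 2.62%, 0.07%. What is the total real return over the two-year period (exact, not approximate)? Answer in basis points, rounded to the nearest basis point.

Compound the nominal returns: 1.0343 × 1.0745 = 1.111355.
Compound inflation: 1.0262 × 1.0007 = 1.026918.
Deflate: 1.111355 / 1.026918 = 1.082224.
Total real return = 1.082224 − 1 → 822 basis points.

822 basis points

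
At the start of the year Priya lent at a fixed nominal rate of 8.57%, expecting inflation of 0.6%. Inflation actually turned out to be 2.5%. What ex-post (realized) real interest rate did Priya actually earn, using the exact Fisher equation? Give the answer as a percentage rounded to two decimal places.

Ex-post: (1 + 0.0857)/(1 + 0.0250) − 1 = 5.9220%
So the realized real rate is 5.92%.

5.92%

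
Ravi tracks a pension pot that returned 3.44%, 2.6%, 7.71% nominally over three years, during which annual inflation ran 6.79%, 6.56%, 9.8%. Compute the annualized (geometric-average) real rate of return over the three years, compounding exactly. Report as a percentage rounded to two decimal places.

-2.92%

Nominal growth factor = 1.0344 × 1.0260 × 1.0771 = 1.14312020
Price-level growth factor = 1.0679 × 1.0656 × 1.0980 = 1.24947376
Real growth factor = 1.14312020 / 1.24947376 = 0.91488132
Annualized real rate = 0.91488132^(1/3) − 1 = -2.9218% → -2.92%.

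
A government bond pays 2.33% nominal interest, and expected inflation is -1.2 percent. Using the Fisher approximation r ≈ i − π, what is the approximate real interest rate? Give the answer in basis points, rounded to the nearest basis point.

r ≈ i − π = 2.33% − (-1.2%) = 353 basis points.

353 basis points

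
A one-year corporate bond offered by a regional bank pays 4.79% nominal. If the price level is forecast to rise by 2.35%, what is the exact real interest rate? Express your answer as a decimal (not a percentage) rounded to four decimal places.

By the Fisher identity, 1 + r = (1 + i)/(1 + π).
1 + r = 1.04790 / 1.02350 = 1.023840
r = 1.023840 − 1 = 2.3840%, i.e. 0.0238.

0.0238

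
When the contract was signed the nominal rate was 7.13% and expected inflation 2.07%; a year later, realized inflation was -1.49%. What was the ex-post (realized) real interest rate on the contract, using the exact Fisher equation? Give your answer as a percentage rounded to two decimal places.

Ex-post: (1 + 0.0713)/(1 − 0.0149) − 1 = 8.7504%
So the realized real rate is 8.75%.

8.75%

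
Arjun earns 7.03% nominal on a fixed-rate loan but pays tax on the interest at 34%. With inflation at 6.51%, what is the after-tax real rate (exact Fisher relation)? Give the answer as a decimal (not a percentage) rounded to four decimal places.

-0.0176

After-tax nominal return = 7.03% × (1 − 0.34) = 4.6398%.
1 + r = 1.046398 / 1.06510 = 0.982441
After-tax real rate = 0.982441 − 1 → -0.0176.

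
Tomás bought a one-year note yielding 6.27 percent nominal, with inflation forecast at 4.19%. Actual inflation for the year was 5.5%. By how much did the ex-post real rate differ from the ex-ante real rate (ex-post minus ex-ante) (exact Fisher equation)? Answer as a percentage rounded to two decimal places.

Ex-ante: (1 + 0.0627)/(1 + 0.0419) − 1 = 1.9964%
Ex-post: (1 + 0.0627)/(1 + 0.0550) − 1 = 0.7299%
Difference (ex-post − ex-ante) = -1.2665% → -1.27%.

-1.27%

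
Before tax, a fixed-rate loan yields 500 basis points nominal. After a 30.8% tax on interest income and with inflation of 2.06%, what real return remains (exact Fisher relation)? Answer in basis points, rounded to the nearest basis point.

137 basis points

After-tax nominal return = 5% × (1 − 0.308) = 3.4600%.
1 + r = 1.03460 / 1.02060 = 1.013717
After-tax real rate = 1.013717 − 1 → 137 basis points.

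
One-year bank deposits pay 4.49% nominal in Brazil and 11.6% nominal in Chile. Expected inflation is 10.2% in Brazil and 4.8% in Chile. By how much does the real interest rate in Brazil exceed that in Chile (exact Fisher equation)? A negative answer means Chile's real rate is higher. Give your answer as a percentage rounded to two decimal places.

-11.67%

Brazil: (1 + 0.0449)/(1 + 0.1020) − 1 = -5.1815%
Chile: (1 + 0.1160)/(1 + 0.0480) − 1 = 6.4885%
Differential = -5.1815% − 6.4885% = -11.6700% → -11.67%.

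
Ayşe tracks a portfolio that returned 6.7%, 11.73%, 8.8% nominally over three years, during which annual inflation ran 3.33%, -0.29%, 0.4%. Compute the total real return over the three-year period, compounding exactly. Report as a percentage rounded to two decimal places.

Nominal growth factor = 1.0670 × 1.1173 × 1.0880 = 1.297069
Price-level growth factor = 1.0333 × 0.9971 × 1.0040 = 1.034425
Real growth factor = 1.297069 / 1.034425 = 1.253904
Total real return = 1.253904 − 1 → 25.39%.

25.39%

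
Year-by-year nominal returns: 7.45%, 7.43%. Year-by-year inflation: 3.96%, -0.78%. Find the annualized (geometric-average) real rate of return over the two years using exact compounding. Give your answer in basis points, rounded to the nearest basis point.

Compound the nominal returns: 1.0745 × 1.0743 = 1.15433535.
Compound inflation: 1.0396 × 0.9922 = 1.03149112.
Deflate: 1.15433535 / 1.03149112 = 1.11909383.
Annualized real rate = 1.11909383^(1/2) − 1 = 5.7872% → 579 basis points.

579 basis points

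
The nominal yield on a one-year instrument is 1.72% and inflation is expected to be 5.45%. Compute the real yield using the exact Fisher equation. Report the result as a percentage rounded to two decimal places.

-3.54%

By the Fisher relation, 1 + r = (1 + i)/(1 + π).
1 + r = 1.01720 / 1.05450 = 0.964628
r = 0.964628 − 1 = -3.5372%, i.e. -3.54%.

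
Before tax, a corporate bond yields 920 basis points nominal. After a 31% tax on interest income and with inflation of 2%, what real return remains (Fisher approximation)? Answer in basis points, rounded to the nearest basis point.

After-tax nominal return = 9.2% × (1 − 0.31) = 6.3480%.
r ≈ 6.3480% − 2% → 435 basis points.

435 basis points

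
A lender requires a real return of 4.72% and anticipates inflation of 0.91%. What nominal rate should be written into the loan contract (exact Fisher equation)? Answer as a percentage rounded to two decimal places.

5.67%

(1 + i) = (1 + r)(1 + π) = 1.04720 × 1.00910 = 1.05672952
i = 1.05672952 − 1, so the required nominal rate is 5.67%.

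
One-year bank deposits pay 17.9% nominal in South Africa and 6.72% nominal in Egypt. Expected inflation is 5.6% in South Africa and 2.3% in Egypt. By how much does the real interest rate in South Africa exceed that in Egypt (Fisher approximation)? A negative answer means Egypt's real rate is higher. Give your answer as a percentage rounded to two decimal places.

South Africa: 17.9% − 5.6% = 12.300%
Egypt: 6.72% − 2.3% = 4.420%
Differential = 7.880% → 7.88%.

7.88%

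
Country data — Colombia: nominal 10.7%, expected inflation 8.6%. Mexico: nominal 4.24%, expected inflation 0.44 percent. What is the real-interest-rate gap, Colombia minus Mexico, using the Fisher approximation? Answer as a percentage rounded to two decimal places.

-1.70%

Colombia: 10.7% − 8.6% = 2.100%
Mexico: 4.24% − 0.44% = 3.800%
Differential = -1.700% → -1.70%.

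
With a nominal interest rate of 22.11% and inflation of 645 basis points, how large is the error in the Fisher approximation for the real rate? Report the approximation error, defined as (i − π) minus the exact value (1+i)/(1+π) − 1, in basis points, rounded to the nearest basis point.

Approximate: r ≈ 22.110% − 6.450% = 15.6600%
Exact: (1 + 0.2211)/(1 + 0.0645) − 1 = 14.7111%
Error = 15.6600% − 14.7111% = 0.9489% → 95 basis points.

95 basis points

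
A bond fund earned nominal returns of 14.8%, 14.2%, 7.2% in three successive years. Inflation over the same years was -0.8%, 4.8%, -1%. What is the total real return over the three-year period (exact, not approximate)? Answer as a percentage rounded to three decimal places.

36.551%

Nominal growth factor = 1.1480 × 1.1420 × 1.0720 = 1.405409
Price-level growth factor = 0.9920 × 1.0480 × 0.9900 = 1.029220
Real growth factor = 1.405409 / 1.029220 = 1.365509
Total real return = 1.365509 − 1 → 36.551%.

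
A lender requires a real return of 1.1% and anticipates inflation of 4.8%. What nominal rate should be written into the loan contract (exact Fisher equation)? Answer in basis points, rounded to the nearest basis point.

595 basis points

(1 + i) = (1 + r)(1 + π) = 1.01100 × 1.04800 = 1.059528
i = 1.059528 − 1, so the required nominal rate is 595 basis points.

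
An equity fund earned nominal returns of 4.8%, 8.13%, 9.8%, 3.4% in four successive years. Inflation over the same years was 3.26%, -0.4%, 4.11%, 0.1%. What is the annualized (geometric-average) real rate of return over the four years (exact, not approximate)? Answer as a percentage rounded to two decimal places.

Compound the nominal returns: 1.0480 × 1.0813 × 1.0980 × 1.0340 = 1.28656095.
Compound inflation: 1.0326 × 0.9960 × 1.0411 × 1.0010 = 1.07181044.
Deflate: 1.28656095 / 1.07181044 = 1.20036240.
Annualized real rate = 1.20036240^(1/4) − 1 = 4.6714% → 4.67%.

4.67%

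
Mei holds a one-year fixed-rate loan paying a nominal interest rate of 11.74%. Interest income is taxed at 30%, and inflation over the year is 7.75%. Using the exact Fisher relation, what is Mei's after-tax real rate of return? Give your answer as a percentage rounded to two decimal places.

After-tax nominal return = 11.74% × (1 − 0.3) = 8.2180%.
1 + r = 1.08218 / 1.07750 = 1.004343
After-tax real rate = 1.004343 − 1 → 0.43%.

0.43%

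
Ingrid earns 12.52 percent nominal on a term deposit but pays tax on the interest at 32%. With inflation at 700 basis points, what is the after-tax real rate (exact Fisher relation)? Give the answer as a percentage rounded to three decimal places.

After-tax nominal return = 12.52% × (1 − 0.32) = 8.5136%.
1 + r = 1.085136 / 1.07000 = 1.014146
After-tax real rate = 1.014146 − 1 → 1.415%.

1.415%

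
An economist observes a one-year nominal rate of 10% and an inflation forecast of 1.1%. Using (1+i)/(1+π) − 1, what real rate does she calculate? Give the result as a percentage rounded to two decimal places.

By the Fisher equation, 1 + r = (1 + i)/(1 + π).
1 + r = 1.10000 / 1.01100 = 1.088032
r = 1.088032 − 1 = 8.8032%, i.e. 8.80%.

8.80%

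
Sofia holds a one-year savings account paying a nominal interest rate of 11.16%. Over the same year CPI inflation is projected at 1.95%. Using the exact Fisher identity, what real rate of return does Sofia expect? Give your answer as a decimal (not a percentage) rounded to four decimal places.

0.0903

By the Fisher identity, 1 + r = (1 + i)/(1 + π).
1 + r = 1.11160 / 1.01950 = 1.090338
r = 1.090338 − 1 = 9.0338%, i.e. 0.0903.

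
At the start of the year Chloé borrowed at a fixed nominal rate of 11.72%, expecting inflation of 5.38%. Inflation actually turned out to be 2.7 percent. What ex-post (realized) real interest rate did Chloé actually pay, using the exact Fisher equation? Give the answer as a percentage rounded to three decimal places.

Ex-post: (1 + 0.1172)/(1 + 0.0270) − 1 = 8.7829%
So the realized real rate is 8.783%.

8.783%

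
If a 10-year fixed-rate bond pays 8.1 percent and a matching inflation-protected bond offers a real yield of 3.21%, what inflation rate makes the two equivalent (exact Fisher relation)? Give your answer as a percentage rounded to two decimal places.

4.74%

(1 + π) = (1 + i)/(1 + r) = 1.08100 / 1.03210 = 1.047379
Break-even inflation = 1.047379 − 1 → 4.74%.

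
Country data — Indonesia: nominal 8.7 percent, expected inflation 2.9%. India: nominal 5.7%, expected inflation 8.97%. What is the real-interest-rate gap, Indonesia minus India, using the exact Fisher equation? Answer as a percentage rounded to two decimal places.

8.64%

Indonesia: (1 + 0.0870)/(1 + 0.0290) − 1 = 5.6365%
India: (1 + 0.0570)/(1 + 0.0897) − 1 = -3.0008%
Differential = 5.6365% − (-3.0008%) = 8.6374% → 8.64%.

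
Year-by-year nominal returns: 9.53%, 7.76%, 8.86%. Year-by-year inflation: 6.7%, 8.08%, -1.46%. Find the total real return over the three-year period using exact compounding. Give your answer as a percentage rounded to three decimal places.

Compound the nominal returns: 1.0953 × 1.0776 × 1.0886 = 1.284869.
Compound inflation: 1.0670 × 1.0808 × 0.9854 = 1.136377.
Deflate: 1.284869 / 1.136377 = 1.130672.
Total real return = 1.130672 − 1 → 13.067%.

13.067%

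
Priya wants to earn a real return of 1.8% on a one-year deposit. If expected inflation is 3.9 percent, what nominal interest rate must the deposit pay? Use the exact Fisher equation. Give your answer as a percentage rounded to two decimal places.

(1 + i) = (1 + r)(1 + π) = 1.01800 × 1.03900 = 1.057702
i = 1.057702 − 1, so the required nominal rate is 5.77%.

5.77%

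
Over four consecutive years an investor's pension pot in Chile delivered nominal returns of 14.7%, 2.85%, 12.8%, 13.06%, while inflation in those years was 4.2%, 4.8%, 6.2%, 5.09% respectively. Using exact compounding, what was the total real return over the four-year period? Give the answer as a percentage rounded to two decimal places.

Nominal growth factor = 1.1470 × 1.0285 × 1.1280 × 1.1306 = 1.504478
Price-level growth factor = 1.0420 × 1.0480 × 1.0620 × 1.0509 = 1.218751
Real growth factor = 1.504478 / 1.218751 = 1.234443
Total real return = 1.234443 − 1 → 23.44%.

23.44%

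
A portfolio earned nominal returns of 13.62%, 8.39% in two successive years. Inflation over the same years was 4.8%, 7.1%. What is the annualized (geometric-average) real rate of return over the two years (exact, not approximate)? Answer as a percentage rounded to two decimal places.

Nominal growth factor = 1.1362 × 1.0839 = 1.23152718
Price-level growth factor = 1.0480 × 1.0710 = 1.12240800
Real growth factor = 1.23152718 / 1.12240800 = 1.09721882
Annualized real rate = 1.09721882^(1/2) − 1 = 4.7482% → 4.75%.

4.75%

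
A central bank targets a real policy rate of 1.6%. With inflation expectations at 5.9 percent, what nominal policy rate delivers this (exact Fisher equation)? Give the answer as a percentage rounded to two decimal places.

7.59%

(1 + i) = (1 + r)(1 + π) = 1.01600 × 1.05900 = 1.075944
i = 1.075944 − 1, so the required nominal rate is 7.59%.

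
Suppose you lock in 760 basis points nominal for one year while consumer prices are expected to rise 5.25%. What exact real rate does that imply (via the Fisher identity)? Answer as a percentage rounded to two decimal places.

2.23%

By the Fisher identity, 1 + r = (1 + i)/(1 + π).
1 + r = 1.07600 / 1.05250 = 1.022328
r = 1.022328 − 1 = 2.2328%, i.e. 2.23%.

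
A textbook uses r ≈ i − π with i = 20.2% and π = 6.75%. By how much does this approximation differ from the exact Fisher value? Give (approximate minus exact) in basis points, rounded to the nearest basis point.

Approximate: r ≈ 20.200% − 6.750% = 13.4500%
Exact: (1 + 0.2020)/(1 + 0.0675) − 1 = 12.5995%
Error = 13.4500% − 12.5995% = 0.8505% → 85 basis points.

85 basis points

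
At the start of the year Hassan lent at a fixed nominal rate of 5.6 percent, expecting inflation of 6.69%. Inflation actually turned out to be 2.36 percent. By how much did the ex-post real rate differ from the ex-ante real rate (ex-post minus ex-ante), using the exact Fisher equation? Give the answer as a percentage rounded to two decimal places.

4.19%

Ex-ante: (1 + 0.0560)/(1 + 0.0669) − 1 = -1.0217%
Ex-post: (1 + 0.0560)/(1 + 0.0236) − 1 = 3.1653%
Difference (ex-post − ex-ante) = 4.1870% → 4.19%.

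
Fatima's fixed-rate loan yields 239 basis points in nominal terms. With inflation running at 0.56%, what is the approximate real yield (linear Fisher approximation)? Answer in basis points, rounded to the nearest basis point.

183 basis points

r ≈ i − π = 2.39% − 0.56% = 183 basis points.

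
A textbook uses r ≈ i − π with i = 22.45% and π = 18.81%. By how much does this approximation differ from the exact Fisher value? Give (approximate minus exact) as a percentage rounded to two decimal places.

Approximate: r ≈ 22.450% − 18.810% = 3.6400%
Exact: (1 + 0.2245)/(1 + 0.1881) − 1 = 3.0637%
Error = 3.6400% − 3.0637% = 0.5763% → 0.58%.

0.58%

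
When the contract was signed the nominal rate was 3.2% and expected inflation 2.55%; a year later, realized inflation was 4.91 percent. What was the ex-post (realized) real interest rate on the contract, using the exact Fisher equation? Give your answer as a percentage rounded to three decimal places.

-1.630%

Ex-post: (1 + 0.0320)/(1 + 0.0491) − 1 = -1.6300%
So the realized real rate is -1.630%.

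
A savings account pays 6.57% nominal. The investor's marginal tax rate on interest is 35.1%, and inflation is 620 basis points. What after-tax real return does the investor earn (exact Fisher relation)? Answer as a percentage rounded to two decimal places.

-1.82%

After-tax nominal return = 6.57% × (1 − 0.351) = 4.26393%.
1 + r = 1.0426393 / 1.06200 = 0.981770
After-tax real rate = 0.981770 − 1 → -1.82%.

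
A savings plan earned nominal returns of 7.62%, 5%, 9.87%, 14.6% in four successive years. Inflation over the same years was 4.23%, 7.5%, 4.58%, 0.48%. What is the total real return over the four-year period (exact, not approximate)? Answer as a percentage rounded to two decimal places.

20.84%

Nominal growth factor = 1.0762 × 1.0500 × 1.0987 × 1.1460 = 1.422807
Price-level growth factor = 1.0423 × 1.0750 × 1.0458 × 1.0048 = 1.177415
Real growth factor = 1.422807 / 1.177415 = 1.208416
Total real return = 1.208416 − 1 → 20.84%.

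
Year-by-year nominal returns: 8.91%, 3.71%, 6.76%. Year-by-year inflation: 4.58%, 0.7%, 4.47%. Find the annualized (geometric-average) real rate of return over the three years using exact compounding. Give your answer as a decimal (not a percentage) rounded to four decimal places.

Compound the nominal returns: 1.0891 × 1.0371 × 1.0676 = 1.20586019.
Compound inflation: 1.0458 × 1.0070 × 1.0447 = 1.10019509.
Deflate: 1.20586019 / 1.10019509 = 1.09604215.
Annualized real rate = 1.09604215^(1/3) − 1 = 3.1041% → 0.0310.

0.0310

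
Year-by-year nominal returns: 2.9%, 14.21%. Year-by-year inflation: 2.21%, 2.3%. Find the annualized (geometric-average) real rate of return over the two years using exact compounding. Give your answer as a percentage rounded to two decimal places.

Nominal growth factor = 1.0290 × 1.1421 = 1.17522090
Price-level growth factor = 1.0221 × 1.0230 = 1.04560830
Real growth factor = 1.17522090 / 1.04560830 = 1.12395904
Annualized real rate = 1.12395904^(1/2) − 1 = 6.0169% → 6.02%.

6.02%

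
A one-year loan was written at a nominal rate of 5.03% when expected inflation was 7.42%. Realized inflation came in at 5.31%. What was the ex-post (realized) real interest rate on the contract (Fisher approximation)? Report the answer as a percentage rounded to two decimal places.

-0.28%

Ex-post: 5.03% − 5.31% = -0.280%
So the realized real rate is -0.28%.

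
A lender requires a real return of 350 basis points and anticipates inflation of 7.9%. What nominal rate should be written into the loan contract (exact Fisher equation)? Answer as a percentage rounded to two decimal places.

11.68%

(1 + i) = (1 + r)(1 + π) = 1.03500 × 1.07900 = 1.116765
i = 1.116765 − 1, so the required nominal rate is 11.68%.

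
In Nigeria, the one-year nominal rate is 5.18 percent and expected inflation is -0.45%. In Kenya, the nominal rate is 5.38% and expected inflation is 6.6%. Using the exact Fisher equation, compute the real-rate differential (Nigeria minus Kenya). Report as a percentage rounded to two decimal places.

Nigeria: (1 + 0.0518)/(1 − 0.0045) − 1 = 5.6554%
Kenya: (1 + 0.0538)/(1 + 0.0660) − 1 = -1.1445%
Differential = 5.6554% − (-1.1445%) = 6.7999% → 6.80%.

6.80%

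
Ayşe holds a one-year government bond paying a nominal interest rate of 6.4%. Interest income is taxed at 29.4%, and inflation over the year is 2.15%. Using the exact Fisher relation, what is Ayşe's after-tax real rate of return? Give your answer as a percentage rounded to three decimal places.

2.319%

After-tax nominal return = 6.4% × (1 − 0.294) = 4.5184%.
1 + r = 1.045184 / 1.02150 = 1.023186
After-tax real rate = 1.023186 − 1 → 2.319%.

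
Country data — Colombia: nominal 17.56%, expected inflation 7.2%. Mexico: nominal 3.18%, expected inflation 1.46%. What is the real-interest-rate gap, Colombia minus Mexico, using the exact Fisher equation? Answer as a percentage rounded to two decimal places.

7.97%

Colombia: (1 + 0.1756)/(1 + 0.0720) − 1 = 9.6642%
Mexico: (1 + 0.0318)/(1 + 0.0146) − 1 = 1.6952%
Differential = 9.6642% − 1.6952% = 7.9689% → 7.97%.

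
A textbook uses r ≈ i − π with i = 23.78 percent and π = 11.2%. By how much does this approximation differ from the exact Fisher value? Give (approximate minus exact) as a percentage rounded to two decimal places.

Approximate: r ≈ 23.780% − 11.200% = 12.5800%
Exact: (1 + 0.2378)/(1 + 0.1120) − 1 = 11.3129%
Error = 12.5800% − 11.3129% = 1.2671% → 1.27%.

1.27%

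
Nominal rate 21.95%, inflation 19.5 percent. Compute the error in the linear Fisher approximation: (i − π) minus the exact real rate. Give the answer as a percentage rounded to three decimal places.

0.400%

Approximate: r ≈ 21.950% − 19.500% = 2.4500%
Exact: (1 + 0.2195)/(1 + 0.1950) − 1 = 2.0502%
Error = 2.4500% − 2.0502% = 0.3998% → 0.400%.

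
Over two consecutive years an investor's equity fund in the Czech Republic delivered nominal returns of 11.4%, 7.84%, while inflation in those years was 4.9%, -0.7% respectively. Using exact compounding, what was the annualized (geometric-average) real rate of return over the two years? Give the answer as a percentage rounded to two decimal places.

Nominal growth factor = 1.1140 × 1.0784 = 1.20133760
Price-level growth factor = 1.0490 × 0.9930 = 1.04165700
Real growth factor = 1.20133760 / 1.04165700 = 1.15329480
Annualized real rate = 1.15329480^(1/2) − 1 = 7.3916% → 7.39%.

7.39%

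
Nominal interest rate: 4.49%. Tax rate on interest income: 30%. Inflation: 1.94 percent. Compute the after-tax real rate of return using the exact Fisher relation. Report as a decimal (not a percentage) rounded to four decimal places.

After-tax nominal return = 4.49% × (1 − 0.3) = 3.1430%.
1 + r = 1.03143 / 1.01940 = 1.011801
After-tax real rate = 1.011801 − 1 → 0.0118.

0.0118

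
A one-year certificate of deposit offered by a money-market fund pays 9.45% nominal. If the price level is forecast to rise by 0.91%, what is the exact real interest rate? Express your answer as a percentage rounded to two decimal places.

8.46%

1 + r = 1.09450 / 1.00910 = 1.084630
r = 1.084630 − 1 = 8.4630%, i.e. 8.46%.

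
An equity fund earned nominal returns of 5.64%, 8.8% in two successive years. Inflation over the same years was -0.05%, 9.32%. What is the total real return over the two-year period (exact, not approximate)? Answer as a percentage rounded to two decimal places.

5.19%

Nominal growth factor = 1.0564 × 1.0880 = 1.149363
Price-level growth factor = 0.9995 × 1.0932 = 1.092653
Real growth factor = 1.149363 / 1.092653 = 1.051901
Total real return = 1.051901 − 1 → 5.19%.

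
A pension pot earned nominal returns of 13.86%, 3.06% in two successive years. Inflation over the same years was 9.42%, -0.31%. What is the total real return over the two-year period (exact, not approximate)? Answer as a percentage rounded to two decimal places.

Compound the nominal returns: 1.1386 × 1.0306 = 1.173441.
Compound inflation: 1.0942 × 0.9969 = 1.090808.
Deflate: 1.173441 / 1.090808 = 1.075754.
Total real return = 1.075754 − 1 → 7.58%.

7.58%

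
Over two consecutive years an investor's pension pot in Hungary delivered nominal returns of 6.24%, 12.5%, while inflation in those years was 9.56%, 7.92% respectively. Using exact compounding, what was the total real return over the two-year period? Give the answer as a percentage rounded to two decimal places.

1.08%

Compound the nominal returns: 1.0624 × 1.1250 = 1.1952000.
Compound inflation: 1.0956 × 1.0792 = 1.1823715.
Deflate: 1.1952000 / 1.1823715 = 1.0108498.
Total real return = 1.0108498 − 1 → 1.08%.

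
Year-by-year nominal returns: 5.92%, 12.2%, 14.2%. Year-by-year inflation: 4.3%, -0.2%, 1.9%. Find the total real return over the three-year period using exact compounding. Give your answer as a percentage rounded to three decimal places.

27.952%

Compound the nominal returns: 1.0592 × 1.1220 × 1.1420 = 1.357178.
Compound inflation: 1.0430 × 0.9980 × 1.0190 = 1.060691.
Deflate: 1.357178 / 1.060691 = 1.279522.
Total real return = 1.279522 − 1 → 27.952%.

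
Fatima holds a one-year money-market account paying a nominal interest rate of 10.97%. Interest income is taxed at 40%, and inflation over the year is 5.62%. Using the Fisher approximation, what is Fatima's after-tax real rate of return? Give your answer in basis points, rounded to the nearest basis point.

96 basis points

After-tax nominal return = 10.97% × (1 − 0.4) = 6.5820%.
r ≈ 6.5820% − 5.62% → 96 basis points.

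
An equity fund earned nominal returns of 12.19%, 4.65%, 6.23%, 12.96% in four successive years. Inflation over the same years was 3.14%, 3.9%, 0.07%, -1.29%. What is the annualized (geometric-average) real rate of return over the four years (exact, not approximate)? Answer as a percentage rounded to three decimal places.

Compound the nominal returns: 1.1219 × 1.0465 × 1.0623 × 1.1296 = 1.40885159.
Compound inflation: 1.0314 × 1.0390 × 1.0007 × 0.9871 = 1.05854110.
Deflate: 1.40885159 / 1.05854110 = 1.33093706.
Annualized real rate = 1.33093706^(1/4) − 1 = 7.4087% → 7.409%.

7.409%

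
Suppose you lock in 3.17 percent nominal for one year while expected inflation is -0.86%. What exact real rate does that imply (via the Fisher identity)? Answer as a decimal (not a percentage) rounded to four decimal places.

By the Fisher identity, 1 + r = (1 + i)/(1 + π).
1 + r = 1.03170 / 0.99140 = 1.0406496
r = 1.0406496 − 1 = 4.06496%, i.e. 0.0406.

0.0406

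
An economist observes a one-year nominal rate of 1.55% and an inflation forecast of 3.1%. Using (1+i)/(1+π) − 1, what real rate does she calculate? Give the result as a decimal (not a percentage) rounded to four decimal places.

By the Fisher identity, 1 + r = (1 + i)/(1 + π).
1 + r = 1.01550 / 1.03100 = 0.984966
r = 0.984966 − 1 = -1.5034%, i.e. -0.0150.

-0.0150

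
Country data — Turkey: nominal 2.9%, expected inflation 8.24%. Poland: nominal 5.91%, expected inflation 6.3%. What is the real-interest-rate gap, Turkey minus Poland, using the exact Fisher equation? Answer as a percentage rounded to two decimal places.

Turkey: (1 + 0.0290)/(1 + 0.0824) − 1 = -4.9335%
Poland: (1 + 0.0591)/(1 + 0.0630) − 1 = -0.3669%
Differential = -4.9335% − (-0.3669%) = -4.5666% → -4.57%.

-4.57%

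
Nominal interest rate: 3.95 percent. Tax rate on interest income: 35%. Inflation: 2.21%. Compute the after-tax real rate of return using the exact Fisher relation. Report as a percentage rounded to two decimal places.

After-tax nominal return = 3.95% × (1 − 0.35) = 2.5675%.
1 + r = 1.025675 / 1.02210 = 1.003498
After-tax real rate = 1.003498 − 1 → 0.35%.

0.35%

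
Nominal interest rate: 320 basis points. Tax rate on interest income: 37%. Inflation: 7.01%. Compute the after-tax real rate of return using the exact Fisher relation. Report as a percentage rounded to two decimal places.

After-tax nominal return = 3.2% × (1 − 0.37) = 2.0160%.
1 + r = 1.02016 / 1.07010 = 0.953331
After-tax real rate = 0.953331 − 1 → -4.67%.

-4.67%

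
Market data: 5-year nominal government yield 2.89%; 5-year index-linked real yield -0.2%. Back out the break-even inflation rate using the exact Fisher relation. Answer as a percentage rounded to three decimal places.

3.096%

(1 + π) = (1 + i)/(1 + r) = 1.02890 / 0.99800 = 1.030962
Break-even inflation = 1.030962 − 1 → 3.096%.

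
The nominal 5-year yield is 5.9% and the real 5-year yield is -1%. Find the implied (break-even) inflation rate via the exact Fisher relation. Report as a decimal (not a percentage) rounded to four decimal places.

0.0697

(1 + π) = (1 + i)/(1 + r) = 1.05900 / 0.99000 = 1.069697
Break-even inflation = 1.069697 − 1 → 0.0697.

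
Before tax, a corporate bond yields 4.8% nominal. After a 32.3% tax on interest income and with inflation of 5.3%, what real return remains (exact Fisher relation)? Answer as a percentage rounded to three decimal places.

After-tax nominal return = 4.8% × (1 − 0.323) = 3.2496%.
1 + r = 1.032496 / 1.05300 = 0.980528
After-tax real rate = 0.980528 − 1 → -1.947%.

-1.947%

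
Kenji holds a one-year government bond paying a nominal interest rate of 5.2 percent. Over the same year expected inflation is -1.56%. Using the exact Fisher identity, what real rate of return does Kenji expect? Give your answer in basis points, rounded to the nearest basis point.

687 basis points

1 + r = 1.05200 / 0.98440 = 1.068671
r = 1.068671 − 1 = 6.8671%, i.e. 687 basis points.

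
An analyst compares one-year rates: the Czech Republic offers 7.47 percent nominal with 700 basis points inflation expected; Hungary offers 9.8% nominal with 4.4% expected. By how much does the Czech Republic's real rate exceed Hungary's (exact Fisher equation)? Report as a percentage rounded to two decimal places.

The Czech Republic: (1 + 0.0747)/(1 + 0.0700) − 1 = 0.4393%
Hungary: (1 + 0.0980)/(1 + 0.0440) − 1 = 5.1724%
Differential = 0.4393% − 5.1724% = -4.7332% → -4.73%.

-4.73%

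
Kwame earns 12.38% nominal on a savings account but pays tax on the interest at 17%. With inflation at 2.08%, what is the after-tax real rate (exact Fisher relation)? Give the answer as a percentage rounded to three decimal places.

After-tax nominal return = 12.38% × (1 − 0.17) = 10.2754%.
1 + r = 1.102754 / 1.02080 = 1.080284
After-tax real rate = 1.080284 − 1 → 8.028%.

8.028%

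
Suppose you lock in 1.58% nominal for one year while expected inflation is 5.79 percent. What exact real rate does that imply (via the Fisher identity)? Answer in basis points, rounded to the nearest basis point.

By the Fisher identity, 1 + r = (1 + i)/(1 + π).
1 + r = 1.01580 / 1.05790 = 0.960204
r = 0.960204 − 1 = -3.9796%, i.e. -398 basis points.

-398 basis points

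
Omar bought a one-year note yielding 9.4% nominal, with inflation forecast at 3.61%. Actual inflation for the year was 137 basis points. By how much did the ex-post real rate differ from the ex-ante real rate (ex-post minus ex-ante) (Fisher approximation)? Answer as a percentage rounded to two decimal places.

Ex-ante: 9.4% − 3.61% = 5.790%
Ex-post: 9.4% − 1.37% = 8.030%
Difference (ex-post − ex-ante) = 2.2400% → 2.24%.

2.24%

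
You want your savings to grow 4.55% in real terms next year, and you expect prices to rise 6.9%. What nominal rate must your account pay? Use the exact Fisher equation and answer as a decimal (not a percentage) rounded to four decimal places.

(1 + i) = (1 + r)(1 + π) = 1.04550 × 1.06900 = 1.1176395
i = 1.1176395 − 1, so the required nominal rate is 0.1176.

0.1176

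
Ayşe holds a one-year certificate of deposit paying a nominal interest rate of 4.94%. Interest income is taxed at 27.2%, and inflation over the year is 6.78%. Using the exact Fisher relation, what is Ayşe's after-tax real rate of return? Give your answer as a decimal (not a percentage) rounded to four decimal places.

-0.0298

After-tax nominal return = 4.94% × (1 − 0.272) = 3.59632%.
1 + r = 1.0359632 / 1.06780 = 0.970185
After-tax real rate = 0.970185 − 1 → -0.0298.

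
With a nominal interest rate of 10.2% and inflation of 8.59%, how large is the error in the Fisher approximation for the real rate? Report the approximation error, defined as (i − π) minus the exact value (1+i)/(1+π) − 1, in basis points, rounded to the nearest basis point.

13 basis points

Approximate: r ≈ 10.200% − 8.590% = 1.6100%
Exact: (1 + 0.1020)/(1 + 0.0859) − 1 = 1.4826%
Error = 1.6100% − 1.4826% = 0.1274% → 13 basis points.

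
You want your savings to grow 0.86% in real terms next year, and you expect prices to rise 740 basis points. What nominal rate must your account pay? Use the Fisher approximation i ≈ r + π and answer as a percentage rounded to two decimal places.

i ≈ r + π = 0.86% + 7.4% = 8.26%.

8.26%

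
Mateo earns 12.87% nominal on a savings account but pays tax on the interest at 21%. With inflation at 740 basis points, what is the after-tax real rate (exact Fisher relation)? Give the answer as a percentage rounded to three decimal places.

After-tax nominal return = 12.87% × (1 − 0.21) = 10.1673%.
1 + r = 1.101673 / 1.07400 = 1.025766
After-tax real rate = 1.025766 − 1 → 2.577%.

2.577%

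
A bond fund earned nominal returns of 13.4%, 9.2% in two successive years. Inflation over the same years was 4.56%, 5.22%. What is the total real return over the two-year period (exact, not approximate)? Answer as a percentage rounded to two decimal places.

12.56%

Nominal growth factor = 1.1340 × 1.0920 = 1.238328
Price-level growth factor = 1.0456 × 1.0522 = 1.100180
Real growth factor = 1.238328 / 1.100180 = 1.125568
Total real return = 1.125568 − 1 → 12.56%.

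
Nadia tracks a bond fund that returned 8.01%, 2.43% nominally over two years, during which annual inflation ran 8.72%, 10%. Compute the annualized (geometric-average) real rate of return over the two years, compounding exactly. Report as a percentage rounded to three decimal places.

-3.818%

Compound the nominal returns: 1.0801 × 1.0243 = 1.10634643.
Compound inflation: 1.0872 × 1.1000 = 1.19592000.
Deflate: 1.10634643 / 1.19592000 = 0.92510070.
Annualized real rate = 0.92510070^(1/2) − 1 = -3.8178% → -3.818%.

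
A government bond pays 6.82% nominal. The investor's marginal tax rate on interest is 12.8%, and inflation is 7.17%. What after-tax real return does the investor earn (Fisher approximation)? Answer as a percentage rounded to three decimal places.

-1.223%

After-tax nominal return = 6.82% × (1 − 0.128) = 5.94704%.
r ≈ 5.94704% − 7.17% → -1.223%.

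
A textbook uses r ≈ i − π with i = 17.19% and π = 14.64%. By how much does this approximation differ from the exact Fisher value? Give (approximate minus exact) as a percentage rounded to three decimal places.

Approximate: r ≈ 17.190% − 14.640% = 2.5500%
Exact: (1 + 0.1719)/(1 + 0.1464) − 1 = 2.2244%
Error = 2.5500% − 2.2244% = 0.3256% → 0.326%.

0.326%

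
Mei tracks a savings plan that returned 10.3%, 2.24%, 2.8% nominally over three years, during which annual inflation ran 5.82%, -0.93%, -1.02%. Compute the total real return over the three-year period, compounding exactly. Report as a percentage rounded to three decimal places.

11.720%

Nominal growth factor = 1.1030 × 1.0224 × 1.0280 = 1.159283
Price-level growth factor = 1.0582 × 0.9907 × 0.9898 = 1.037665
Real growth factor = 1.159283 / 1.037665 = 1.117203
Total real return = 1.117203 − 1 → 11.720%.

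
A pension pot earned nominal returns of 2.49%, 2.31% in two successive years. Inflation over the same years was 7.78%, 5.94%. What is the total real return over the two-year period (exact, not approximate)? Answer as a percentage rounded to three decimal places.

-8.166%

Nominal growth factor = 1.0249 × 1.0231 = 1.048575
Price-level growth factor = 1.0778 × 1.0594 = 1.141821
Real growth factor = 1.048575 / 1.141821 = 0.918336
Total real return = 0.918336 − 1 → -8.166%.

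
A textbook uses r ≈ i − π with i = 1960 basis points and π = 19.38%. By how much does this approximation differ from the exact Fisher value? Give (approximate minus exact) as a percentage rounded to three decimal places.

0.036%

Approximate: r ≈ 19.600% − 19.380% = 0.2200%
Exact: (1 + 0.1960)/(1 + 0.1938) − 1 = 0.1843%
Error = 0.2200% − 0.1843% = 0.0357% → 0.036%.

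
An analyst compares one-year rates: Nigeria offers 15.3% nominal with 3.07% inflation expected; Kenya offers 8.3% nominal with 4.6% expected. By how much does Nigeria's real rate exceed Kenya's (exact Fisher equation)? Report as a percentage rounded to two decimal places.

8.33%

Nigeria: (1 + 0.1530)/(1 + 0.0307) − 1 = 11.8657%
Kenya: (1 + 0.0830)/(1 + 0.0460) − 1 = 3.5373%
Differential = 11.8657% − 3.5373% = 8.3284% → 8.33%.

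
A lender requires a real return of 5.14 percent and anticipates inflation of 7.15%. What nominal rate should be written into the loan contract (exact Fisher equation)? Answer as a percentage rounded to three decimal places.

(1 + i) = (1 + r)(1 + π) = 1.05140 × 1.07150 = 1.1265751
i = 1.1265751 − 1, so the required nominal rate is 12.658%.

12.658%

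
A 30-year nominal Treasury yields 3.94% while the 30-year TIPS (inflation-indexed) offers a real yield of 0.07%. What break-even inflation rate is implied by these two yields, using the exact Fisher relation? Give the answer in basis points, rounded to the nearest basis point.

387 basis points

(1 + π) = (1 + i)/(1 + r) = 1.03940 / 1.00070 = 1.038673
Break-even inflation = 1.038673 − 1 → 387 basis points.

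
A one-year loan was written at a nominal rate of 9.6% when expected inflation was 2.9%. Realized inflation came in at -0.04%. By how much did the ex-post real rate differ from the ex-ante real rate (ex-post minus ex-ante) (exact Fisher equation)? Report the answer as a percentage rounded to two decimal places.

Ex-ante: (1 + 0.0960)/(1 + 0.0290) − 1 = 6.5112%
Ex-post: (1 + 0.0960)/(1 − 0.0004) − 1 = 9.6439%
Difference (ex-post − ex-ante) = 3.1327% → 3.13%.

3.13%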